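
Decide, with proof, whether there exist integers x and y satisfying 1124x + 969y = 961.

Since gcd(1124, 969) = 1, every integer is an integer combination of 1124 and 969.
Dividing repeatedly: 1124 = 1·969 + 155, 969 = 6·155 + 39, 155 = 3·39 + 38, 39 = 1·38 + 1, 38 = 38·1 + 0.
Working back up the chain: 1 = 39 − 1·38 = 39 − (155 − 3·39) = −155 + 4·39 = −155 + 4·(969 − 6·155) = 4·969 − 25·155 = 4·969 − 25·(1124 − 1·969) = −25·1124 + 29·969. So 1124·(-25) + 969·29 = 1.
Scaling by 961 gives the particular solution (x, y) = (-24025, 27869).
Shifting by a multiple of (969, −1124) keeps it a solution: x = -24025 + 25·969 = 200, y = 27869 − 25·1124 = -231.
Indeed 1124·200 + 969·(-231) = 224800 − 223839 = 961.

x = 200, y = -231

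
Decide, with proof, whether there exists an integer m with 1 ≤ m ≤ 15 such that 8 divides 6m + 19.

The values of 6m + 19 for m = 1, 2, …, 15 are 25, 31, 37, 43, 49, 55, 61, 67, 73, 79, 85, 91, 97, 103, 109; reduced mod 8 these are 1, 7, 5, 3, 1, 7, 5, 3, 1, 7, 5, 3, 1, 7, 5.
Since 0 is absent from this list, 8 ∤ 6m + 19 for every m with 1 ≤ m ≤ 15.

No such integer m in that range exists.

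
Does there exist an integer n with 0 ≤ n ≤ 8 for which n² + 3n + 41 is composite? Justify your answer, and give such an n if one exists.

n = 4

At n = 4: 4² + 3·4 + 41 = 69 = 3·23, which is composite.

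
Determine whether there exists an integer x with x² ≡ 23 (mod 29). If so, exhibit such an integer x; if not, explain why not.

x = 9

Take x = 9. Then 9² = 81 = 2·29 + 23, so 9² ≡ 23 (mod 29).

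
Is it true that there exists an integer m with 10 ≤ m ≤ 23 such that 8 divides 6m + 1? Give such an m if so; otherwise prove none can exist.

The values of 6m + 1 for m = 10, 11, …, 23 are 61, 67, 73, 79, 85, 91, 97, 103, 109, 115, 121, 127, 133, 139; reduced mod 8 these are 5, 3, 1, 7, 5, 3, 1, 7, 5, 3, 1, 7, 5, 3.
Since 0 is absent from this list, 8 ∤ 6m + 1 for every m with 10 ≤ m ≤ 23.

There is no such integer m in that range.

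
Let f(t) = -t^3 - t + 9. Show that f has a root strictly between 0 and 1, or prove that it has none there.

No.

f(0) = 9 and f(1) = 7, both positive.
f'(t) = -3t^2 - 1 has discriminant 0² − 4·(-3)·(-1) = -12 < 0, so f' has no real roots and is negative for every real t.
So f is strictly decreasing; between 0 and 1 its values lie between f(0) = 9 and f(1) = 7, all positive. Therefore f has no root in (0, 1).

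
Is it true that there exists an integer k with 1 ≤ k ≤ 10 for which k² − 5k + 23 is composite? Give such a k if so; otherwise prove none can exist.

No, no such integer k in that range exists.

The values for k = 1, 2, …, 10 are 19, 17, 17, 19, 23, 29, 37, 47, 59, 73, and each of these is prime.
So no value in the range makes the expression composite.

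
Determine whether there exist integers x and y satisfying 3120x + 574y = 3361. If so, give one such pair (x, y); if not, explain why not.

Any value of 3120x + 574y is a multiple of gcd(3120, 574) = 2.
But 3361 = 2·1680 + 1, so 2 ∤ 3361.
Therefore 3120x + 574y = 3361 has no solution in integers.

No such integers exist.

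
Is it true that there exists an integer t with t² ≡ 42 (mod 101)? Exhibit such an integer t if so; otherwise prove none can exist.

There is no such integer.

101 is prime, so by Euler's criterion 42 is a square mod 101 iff 42^((101−1)/2) = 42^50 ≡ 1 (mod 101).
Repeated squaring mod 101: 42^2 = 1764 ≡ 47; 42^4 ≡ 47² = 2209 ≡ 88; 42^8 ≡ 88² = 7744 ≡ 68; 42^16 ≡ 68² = 4624 ≡ 79; 42^32 ≡ 79² = 6241 ≡ 80.
Since 50 = 32 + 16 + 2, 42^50 ≡ 80 · 79 · 47; multiplying out mod 101: 80·79 = 6320 ≡ 58, then 58·47 = 2726 ≡ 100. Thus 42^50 ≡ 100 ≡ −1 (mod 101).
By Euler's criterion 42 is a quadratic non-residue mod 101: no t satisfies t² ≡ 42 (mod 101).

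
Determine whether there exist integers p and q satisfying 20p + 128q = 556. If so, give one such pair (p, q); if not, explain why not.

Since gcd(20, 128) = 4 and 556 = 4·139, Bézout's identity guarantees a solution.
Dividing through by 4 reduces the equation to 5p + 32q = 139.
Run the Euclidean algorithm on 32 and 5: 32 = 6·5 + 2, 5 = 2·2 + 1, 2 = 2·1 + 0.
Unwinding: 1 = 5 − 2·2 = 5 − 2·(32 − 6·5) = −2·32 + 13·5, i.e. 5·13 + 32·(-2) = 1.
Times 139: 5·1807 + 32·(-278) = 139, so (1807, -278) solves it.
The general solution is p = 1807 + 32k, q = -278 − 5k; taking k = -56 gives the smaller pair p = 15, q = 2.
Indeed 20·15 + 128·2 = 300 + 256 = 556.

p = 15, q = 2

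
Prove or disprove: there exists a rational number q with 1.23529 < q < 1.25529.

Scale by 4: the interval becomes (4.94116, 5.02116), which contains the integer 5.
So q = 5/4 works: it is a ratio of integers, and dividing 4·1.23529 < 5 < 4·1.25529 through by 4 gives 1.23529 < 5/4 < 1.25529.

q = 5/4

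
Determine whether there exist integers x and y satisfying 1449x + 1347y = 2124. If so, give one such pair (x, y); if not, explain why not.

x = 417, y = -447

gcd(1449, 1347) = 3, and 3 divides 2124, so integer solutions exist.
Dividing through by 3 reduces the equation to 483x + 449y = 708.
Dividing repeatedly: 483 = 1·449 + 34, 449 = 13·34 + 7, 34 = 4·7 + 6, 7 = 1·6 + 1, 6 = 6·1 + 0.
Back-substituting, 1 = 7 − 1·6 = 7 − (34 − 4·7) = −34 + 5·7 = −34 + 5·(449 − 13·34) = 5·449 − 66·34 = 5·449 − 66·(483 − 1·449) = −66·483 + 71·449; that is, 483·(-66) + 449·71 = 1.
Times 708: 483·(-46728) + 449·50268 = 708, so (-46728, 50268) solves it.
Adding 105·449 to x and subtracting 105·483 from y gives the tidier solution (417, -447).
Check: 1449·417 + 1347·(-447) = 604233 − 602109 = 2124. ✓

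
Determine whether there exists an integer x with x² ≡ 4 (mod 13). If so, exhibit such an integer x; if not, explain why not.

x = 11

x = 11 works: 11² = 121, and 121 − 4 = 117 = 9·13.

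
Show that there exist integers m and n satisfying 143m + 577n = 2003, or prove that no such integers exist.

m = 244, n = -57

143 and 577 are coprime, so 143m + 577n ranges over all of ℤ.
Dividing repeatedly: 577 = 4·143 + 5, 143 = 28·5 + 3, 5 = 1·3 + 2, 3 = 1·2 + 1, 2 = 2·1 + 0.
Working back up the chain: 1 = 3 − 1·2 = 3 − (5 − 1·3) = −5 + 2·3 = −5 + 2·(143 − 28·5) = 2·143 − 57·5 = 2·143 − 57·(577 − 4·143) = −57·577 + 230·143. So 143·230 + 577·(-57) = 1.
Scaling by 2003 gives the particular solution (m, n) = (460690, -114171).
Subtracting 798·577 from m and adding 798·143 to n gives the tidier solution (244, -57).
Indeed 143·244 + 577·(-57) = 34892 − 32889 = 2003.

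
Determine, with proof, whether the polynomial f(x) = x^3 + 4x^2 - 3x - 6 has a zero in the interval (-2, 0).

f(-2) = 8 and f(0) = -6, which have opposite signs.
Since f is a polynomial it is continuous on [-2, 0].
By the Intermediate Value Theorem f must vanish at some point of (-2, 0).

Yes, f has a root in the interval.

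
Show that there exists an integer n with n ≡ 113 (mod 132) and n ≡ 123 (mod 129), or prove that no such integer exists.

No such integer exists.

Reduce both congruences modulo 3, which divides 132 and 129: they say n ≡ 113 (mod 3) and n ≡ 123 (mod 3).
However 113 ≡ 2 and 123 ≡ 0 (mod 3), and 2 ≠ 0.
Hence the system has no solution.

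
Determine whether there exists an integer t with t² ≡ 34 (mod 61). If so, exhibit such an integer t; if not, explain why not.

t = 20

t = 20 works: 20² = 400, and 400 − 34 = 366 = 6·61.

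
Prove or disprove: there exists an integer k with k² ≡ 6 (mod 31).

Apply Euler's criterion with the prime 31: 6 is a quadratic residue iff 6^15 ≡ 1 (mod 31), and a non-residue iff it is ≡ −1.
Squaring successively (mod 31): 6^2 = 36 ≡ 5; 6^4 ≡ 5² = 25 ≡ 25; 6^8 ≡ 25² = 625 ≡ 5.
Since 15 = 8 + 4 + 2 + 1, 6^15 ≡ 5 · 25 · 5 · 6; multiplying out mod 31: 5·25 = 125 ≡ 1, then 1·5 = 5 ≡ 5, then 5·6 = 30 ≡ 30. Thus 6^15 ≡ 30 ≡ −1 (mod 31).
By Euler's criterion 6 is a quadratic non-residue mod 31: no k satisfies k² ≡ 6 (mod 31).

There is no such integer.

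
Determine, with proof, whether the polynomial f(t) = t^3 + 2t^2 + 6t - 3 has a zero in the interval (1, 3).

f(1) = 6 and f(3) = 60, both positive.
The derivative f'(t) = 3t^2 + 4t + 6 is a quadratic with discriminant 4² − 4·3·6 = -56 < 0; it never vanishes, so it is always positive (sign of the leading coefficient).
So f is strictly increasing; between 1 and 3 its values lie between f(1) = 6 and f(3) = 60, all positive. Therefore f has no root in (1, 3).

No.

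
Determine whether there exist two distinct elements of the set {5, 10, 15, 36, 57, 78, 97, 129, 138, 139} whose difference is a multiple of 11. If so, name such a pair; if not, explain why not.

There is no such pair.

Residues mod 11: 5↦5, 10↦10, 15↦4, 36↦3, 57↦2, 78↦1, 97↦9, 129↦8, 138↦6, 139↦7.
All 10 residues are distinct, so no two elements differ by a multiple of 11.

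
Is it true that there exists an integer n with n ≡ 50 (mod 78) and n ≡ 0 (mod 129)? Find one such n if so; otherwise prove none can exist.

gcd(78, 129) = 3. If n ≡ 50 (mod 78) and n ≡ 0 (mod 129), then n ≡ 50 (mod 3) and n ≡ 0 (mod 3).
However 50 ≡ 2 and 0 ≡ 0 (mod 3), and 2 ≠ 0.
Hence the system has no solution.

No such integer exists.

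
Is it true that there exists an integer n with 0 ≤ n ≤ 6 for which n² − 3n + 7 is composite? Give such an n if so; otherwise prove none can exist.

At n = 6: 6² − 3·6 + 7 = 25 = 5·5, which is composite.

n = 6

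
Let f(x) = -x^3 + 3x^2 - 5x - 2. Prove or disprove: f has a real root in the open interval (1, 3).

No such root exists.

f(1) = -5 and f(3) = -17, both negative.
The derivative f'(x) = -3x^2 + 6x - 5 is a quadratic with discriminant 6² − 4·(-3)·(-5) = -24 < 0; it never vanishes, so it is always negative (sign of the leading coefficient).
Hence f is strictly decreasing on ℝ, and in particular on [1, 3]. A strictly monotone function with same-sign endpoint values stays negative on the whole interval, so f has no zero in (1, 3).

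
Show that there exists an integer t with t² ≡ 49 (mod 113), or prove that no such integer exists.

t = 106 works: 106² = 11236, and 11236 − 49 = 11187 = 99·113.

t = 106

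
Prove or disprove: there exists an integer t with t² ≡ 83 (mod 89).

Apply Euler's criterion with the prime 89: 83 is a quadratic residue iff 83^44 ≡ 1 (mod 89), and a non-residue iff it is ≡ −1.
Repeated squaring mod 89: 83^2 = 6889 ≡ 36; 83^4 ≡ 36² = 1296 ≡ 50; 83^8 ≡ 50² = 2500 ≡ 8; 83^16 ≡ 8² = 64 ≡ 64; 83^32 ≡ 64² = 4096 ≡ 2.
Since 44 = 32 + 8 + 4, 83^44 ≡ 2 · 8 · 50; multiplying out mod 89: 2·8 = 16 ≡ 16, then 16·50 = 800 ≡ 88. Thus 83^44 ≡ 88 ≡ −1 (mod 89).
The value −1 means 83 is a non-residue modulo 89, so t² ≡ 83 (mod 89) is impossible.

No, no such integer exists.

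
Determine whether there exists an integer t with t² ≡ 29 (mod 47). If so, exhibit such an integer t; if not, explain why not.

47 is prime, so by Euler's criterion 29 is a square mod 47 iff 29^((47−1)/2) = 29^23 ≡ 1 (mod 47).
Repeated squaring mod 47: 29^2 = 841 ≡ 42; 29^4 ≡ 42² = 1764 ≡ 25; 29^8 ≡ 25² = 625 ≡ 14; 29^16 ≡ 14² = 196 ≡ 8.
Since 23 = 16 + 4 + 2 + 1, 29^23 ≡ 8 · 25 · 42 · 29; multiplying out mod 47: 8·25 = 200 ≡ 12, then 12·42 = 504 ≡ 34, then 34·29 = 986 ≡ 46. Thus 29^23 ≡ 46 ≡ −1 (mod 47).
The value −1 means 29 is a non-residue modulo 47, so t² ≡ 29 (mod 47) is impossible.

No, no such integer exists.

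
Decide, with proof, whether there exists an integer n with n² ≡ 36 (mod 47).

Take n = 41. Then 41² = 1681 = 35·47 + 36, so 41² ≡ 36 (mod 47).

n = 41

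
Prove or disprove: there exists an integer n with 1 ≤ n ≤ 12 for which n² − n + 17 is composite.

No, no such integer n in that range exists.

The values for n = 1, 2, …, 12 are 17, 19, 23, 29, 37, 47, 59, 73, 89, 107, 127, 149, and each of these is prime.
So no value in the range makes the expression composite.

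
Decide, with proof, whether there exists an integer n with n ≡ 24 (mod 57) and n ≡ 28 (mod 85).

gcd(57, 85) = 1, so the Chinese Remainder Theorem guarantees exactly one residue class mod 4845 satisfying both.
Write n = 24 + 57t and require 24 + 57t ≡ 28 (mod 85), i.e. 57t ≡ 4 (mod 85).
Since 57·3 = 171 = 2·85 + 1, the inverse of 57 mod 85 is 3.
Therefore t ≡ 3·4 = 12 (mod 85).
Taking t = 12 gives n = 24 + 57·12 = 708.
Verify: 708 = 12·57 + 24 and 708 = 8·85 + 28. ✓

n = 708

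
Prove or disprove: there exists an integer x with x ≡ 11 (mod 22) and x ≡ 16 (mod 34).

gcd(22, 34) = 2. If x ≡ 11 (mod 22) and x ≡ 16 (mod 34), then x ≡ 11 (mod 2) and x ≡ 16 (mod 2).
However 11 ≡ 1 and 16 ≡ 0 (mod 2), and 1 ≠ 0.
Therefore no such x exists.

There is no such integer.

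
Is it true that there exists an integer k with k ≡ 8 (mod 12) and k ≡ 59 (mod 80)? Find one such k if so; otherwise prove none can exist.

No such integer exists.

Reduce both congruences modulo 4, which divides 12 and 80: they say k ≡ 8 (mod 4) and k ≡ 59 (mod 4).
However 8 ≡ 0 and 59 ≡ 3 (mod 4), and 0 ≠ 3.
So no integer satisfies both congruences.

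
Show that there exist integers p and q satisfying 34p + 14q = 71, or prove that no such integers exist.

gcd(34, 14) = 2, so every integer of the form 34p + 14q is a multiple of 2.
But 71 is not a multiple of 2 (it leaves remainder 1).
So the equation is unsolvable over ℤ.

There are no such integers.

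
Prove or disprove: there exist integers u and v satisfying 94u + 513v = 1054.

94 and 513 are coprime, so 94u + 513v ranges over all of ℤ.
Run the Euclidean algorithm on 513 and 94: 513 = 5·94 + 43, 94 = 2·43 + 8, 43 = 5·8 + 3, 8 = 2·3 + 2, 3 = 1·2 + 1, 2 = 2·1 + 0.
Working back up the chain: 1 = 3 − 1·2 = 3 − (8 − 2·3) = −8 + 3·3 = −8 + 3·(43 − 5·8) = 3·43 − 16·8 = 3·43 − 16·(94 − 2·43) = −16·94 + 35·43 = −16·94 + 35·(513 − 5·94) = 35·513 − 191·94. So 94·(-191) + 513·35 = 1.
Times 1054: 94·(-201314) + 513·36890 = 1054, so (-201314, 36890) solves it.
The general solution is u = -201314 + 513k, v = 36890 − 94k; taking k = 393 gives the smaller pair u = 295, v = -52.
Indeed 94·295 + 513·(-52) = 27730 − 26676 = 1054.

u = 295, v = -52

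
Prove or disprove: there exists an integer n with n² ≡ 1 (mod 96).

n = 47

Take n = 47. Then 47² = 2209 = 23·96 + 1, so 47² ≡ 1 (mod 96).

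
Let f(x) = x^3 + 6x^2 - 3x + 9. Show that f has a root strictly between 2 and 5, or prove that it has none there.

No.

f(2) = 35 and f(5) = 269, both positive, so a sign-change argument is unavailable; we show f keeps this sign on the whole interval.
Shift to the endpoint 2: with x = 2 + u (0 < u < 3), one computes f(2 + u) = u^3 + 12u^2 + 33u + 35.
All 4 nonzero coefficients of this polynomial in u are positive; hence for u > 0 the value is a sum of positive terms (the constant 35 among them).
Therefore f(x) > 0 throughout (2, 5), and f has no zero there.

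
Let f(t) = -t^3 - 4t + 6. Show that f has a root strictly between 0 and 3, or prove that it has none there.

f(0) = 6 and f(3) = -33, which have opposite signs.
f is continuous everywhere (it is a polynomial), in particular on [0, 3].
By the Intermediate Value Theorem, f takes the value 0 somewhere in the open interval.

Such a root exists.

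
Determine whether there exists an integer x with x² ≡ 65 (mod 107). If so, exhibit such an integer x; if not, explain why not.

Apply Euler's criterion with the prime 107: 65 is a quadratic residue iff 65^53 ≡ 1 (mod 107), and a non-residue iff it is ≡ −1.
Squaring successively (mod 107): 65^2 = 4225 ≡ 52; 65^4 ≡ 52² = 2704 ≡ 29; 65^8 ≡ 29² = 841 ≡ 92; 65^16 ≡ 92² = 8464 ≡ 11; 65^32 ≡ 11² = 121 ≡ 14.
Since 53 = 32 + 16 + 4 + 1, 65^53 ≡ 14 · 11 · 29 · 65; multiplying out mod 107: 14·11 = 154 ≡ 47, then 47·29 = 1363 ≡ 79, then 79·65 = 5135 ≡ 106. Thus 65^53 ≡ 106 ≡ −1 (mod 107).
The value −1 means 65 is a non-residue modulo 107, so x² ≡ 65 (mod 107) is impossible.

No, no such integer exists.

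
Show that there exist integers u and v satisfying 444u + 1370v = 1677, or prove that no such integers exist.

Any value of 444u + 1370v is a multiple of gcd(444, 1370) = 2.
But 1677 = 2·838 + 1, so 2 ∤ 1677.
Therefore 444u + 1370v = 1677 has no solution in integers.

There are no such integers.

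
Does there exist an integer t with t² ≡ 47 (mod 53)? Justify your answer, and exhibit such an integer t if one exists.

t = 10

t = 10 works: 10² = 100, and 100 − 47 = 53 = 1·53.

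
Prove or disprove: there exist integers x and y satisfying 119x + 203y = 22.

No, no such integers exist.

Both 119 and 203 are divisible by gcd(119, 203) = 7, hence so is any combination 119x + 203y.
But 22 is not a multiple of 7 (it leaves remainder 1).
Therefore 119x + 203y = 22 has no solution in integers.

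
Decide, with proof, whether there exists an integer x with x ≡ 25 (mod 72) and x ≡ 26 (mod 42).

Both moduli are multiples of 6 = gcd(72, 42), so any solution would satisfy x ≡ 25 and x ≡ 26 modulo 6 simultaneously.
However 25 ≡ 1 and 26 ≡ 2 (mod 6), and 1 ≠ 2.
Therefore no such x exists.

No such integer exists.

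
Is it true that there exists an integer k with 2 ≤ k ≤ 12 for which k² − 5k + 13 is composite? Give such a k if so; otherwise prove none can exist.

k = 7

At k = 7: 7² − 5·7 + 13 = 27 = 3·9, which is composite.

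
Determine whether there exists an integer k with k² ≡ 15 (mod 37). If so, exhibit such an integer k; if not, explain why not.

No, no such integer exists.

Apply Euler's criterion with the prime 37: 15 is a quadratic residue iff 15^18 ≡ 1 (mod 37), and a non-residue iff it is ≡ −1.
Repeated squaring mod 37: 15^2 = 225 ≡ 3; 15^4 ≡ 3² = 9 ≡ 9; 15^8 ≡ 9² = 81 ≡ 7; 15^16 ≡ 7² = 49 ≡ 12.
Since 18 = 16 + 2, 15^18 ≡ 12 · 3; multiplying out mod 37: 12·3 = 36 ≡ 36. Thus 15^18 ≡ 36 ≡ −1 (mod 37).
By Euler's criterion 15 is a quadratic non-residue mod 37: no k satisfies k² ≡ 15 (mod 37).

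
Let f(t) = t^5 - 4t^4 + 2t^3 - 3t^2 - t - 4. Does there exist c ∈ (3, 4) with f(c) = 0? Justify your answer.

Such a root exists.

f(3) = -61 and f(4) = 72, which have opposite signs.
f is continuous everywhere (it is a polynomial), in particular on [3, 4].
The Intermediate Value Theorem then guarantees some c ∈ (3, 4) with f(c) = 0.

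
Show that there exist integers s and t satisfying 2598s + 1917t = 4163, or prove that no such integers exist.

No, no such integers exist.

Any value of 2598s + 1917t is a multiple of gcd(2598, 1917) = 3.
But 4163 = 3·1387 + 2, so 3 ∤ 4163.
So the equation is unsolvable over ℤ.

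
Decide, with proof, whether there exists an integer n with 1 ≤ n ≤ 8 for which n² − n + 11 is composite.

There is no such integer n in that range.

The values for n = 1, 2, …, 8 are 11, 13, 17, 23, 31, 41, 53, 67, and each of these is prime.
So no value in the range makes the expression composite.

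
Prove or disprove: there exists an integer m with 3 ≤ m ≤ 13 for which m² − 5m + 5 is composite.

m = 10

At m = 10: 10² − 5·10 + 5 = 55 = 5·11, which is composite.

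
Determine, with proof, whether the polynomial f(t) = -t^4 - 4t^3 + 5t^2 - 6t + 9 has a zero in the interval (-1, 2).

f(-1) = 23 and f(2) = -31, which have opposite signs.
As a polynomial, f is continuous on every closed interval.
By the Intermediate Value Theorem f must vanish at some point of (-1, 2).

Such a root exists.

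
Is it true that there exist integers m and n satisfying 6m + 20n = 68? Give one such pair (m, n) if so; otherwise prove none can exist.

m = 8, n = 1

Since gcd(6, 20) = 2 and 68 = 2·34, Bézout's identity guarantees a solution.
Dividing through by 2 reduces the equation to 3m + 10n = 34.
Dividing repeatedly: 10 = 3·3 + 1, 3 = 3·1 + 0.
Unwinding: 1 = 10 − 3·3, i.e. 3·(-3) + 10·1 = 1.
Times 34: 3·(-102) + 10·34 = 34, so (-102, 34) solves it.
The general solution is m = -102 + 10k, n = 34 − 3k; taking k = 11 gives the smaller pair m = 8, n = 1.
Indeed 6·8 + 20·1 = 48 + 20 = 68.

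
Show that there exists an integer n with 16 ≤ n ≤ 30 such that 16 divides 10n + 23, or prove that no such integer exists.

No, no such integer n in that range exists.

At n = 16, 10·16 + 23 = 183 ≡ 7 (mod 16), and each step in n adds 10, giving residues 7, 1, 11, 5, 15, 9, 3, 13, 7, 1, 11, 5, 15, 9, 3 for n = 16, 17, …, 30.
Since 0 is absent from this list, 16 ∤ 10n + 23 for every n with 16 ≤ n ≤ 30.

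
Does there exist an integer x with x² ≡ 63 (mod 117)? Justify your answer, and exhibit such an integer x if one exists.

There is no such integer.

Work modulo the divisor 13 of 117. If x² ≡ 63 (mod 117) then x² ≡ 11 (mod 13).
Computing x² mod 13 for x = 0, 1, …, 6 (enough, by the symmetry x ↦ 13 − x) gives 0, 1, 4, 9, 3, 12, 10.
So the quadratic residues mod 13 are {0, 1, 3, 4, 9, 10, 12}, and 11 is not among them.
Therefore x² ≡ 63 (mod 117) has no solution.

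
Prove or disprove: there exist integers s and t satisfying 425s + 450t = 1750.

s = 2, t = 2

Every value of 425s + 450t is a multiple of gcd(425, 450) = 25; since 25 ∣ 1750, solutions exist.
Dividing through by 25 reduces the equation to 17s + 18t = 70.
Dividing repeatedly: 18 = 1·17 + 1, 17 = 17·1 + 0.
Back-substituting, 1 = 18 − 1·17; that is, 17·(-1) + 18·1 = 1.
Times 70: 17·(-70) + 18·70 = 70, so (-70, 70) solves it.
Shifting by a multiple of (18, −17) keeps it a solution: s = -70 + 4·18 = 2, t = 70 − 4·17 = 2.
Check: 425·2 + 450·2 = 850 + 900 = 1750. ✓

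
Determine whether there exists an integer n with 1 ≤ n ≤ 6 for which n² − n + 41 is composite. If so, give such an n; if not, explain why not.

There is no such integer n in that range.

The values for n = 1, 2, …, 6 are 41, 43, 47, 53, 61, 71, and each of these is prime.
So no value in the range makes the expression composite.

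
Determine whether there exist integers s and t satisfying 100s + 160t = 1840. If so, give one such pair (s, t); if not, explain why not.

Since gcd(100, 160) = 20 and 1840 = 20·92, Bézout's identity guarantees a solution.
Dividing through by 20 reduces the equation to 5s + 8t = 92.
Run the Euclidean algorithm on 8 and 5: 8 = 1·5 + 3, 5 = 1·3 + 2, 3 = 1·2 + 1, 2 = 2·1 + 0.
Unwinding: 1 = 3 − 1·2 = 3 − (5 − 1·3) = −5 + 2·3 = −5 + 2·(8 − 1·5) = 2·8 − 3·5, i.e. 5·(-3) + 8·2 = 1.
Times 92: 5·(-276) + 8·184 = 92, so (-276, 184) solves it.
Shifting by a multiple of (8, −5) keeps it a solution: s = -276 + 35·8 = 4, t = 184 − 35·5 = 9.
Indeed 100·4 + 160·9 = 400 + 1440 = 1840.

s = 4, t = 9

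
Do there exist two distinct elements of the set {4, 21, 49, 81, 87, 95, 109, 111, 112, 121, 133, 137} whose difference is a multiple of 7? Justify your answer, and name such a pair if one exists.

Reduce each element mod 7: 4↦4, 21↦0, 49↦0, 81↦4, 87↦3, 95↦4, 109↦4, 111↦6, 112↦0, 121↦2, 133↦0, 137↦4. The residue 4 repeats (at 4 and 81), and 81 − 4 = 77 = 11·7.

4 and 81 are such a pair.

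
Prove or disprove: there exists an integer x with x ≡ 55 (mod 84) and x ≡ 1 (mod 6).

The moduli are not coprime: gcd(84, 6) = 6. Compatibility requires 6 ∣ (1 − 55) = -54, which holds, so solutions exist.
The smallest candidate x = 55 works directly: 55 ≡ 1 (mod 6).
Check: 55 mod 84 = 55, 55 mod 6 = 1. ✓

x = 55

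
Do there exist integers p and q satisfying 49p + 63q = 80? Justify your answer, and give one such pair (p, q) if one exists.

No, no such integers exist.

Both 49 and 63 are divisible by gcd(49, 63) = 7, hence so is any combination 49p + 63q.
But 80 = 7·11 + 3, so 7 ∤ 80.
So the equation is unsolvable over ℤ.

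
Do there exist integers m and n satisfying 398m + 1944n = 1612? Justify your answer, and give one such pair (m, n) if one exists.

m = 302, n = -61

gcd(398, 1944) = 2, and 2 divides 1612, so integer solutions exist.
Dividing through by 2 reduces the equation to 199m + 972n = 806.
Dividing repeatedly: 972 = 4·199 + 176, 199 = 1·176 + 23, 176 = 7·23 + 15, 23 = 1·15 + 8, 15 = 1·8 + 7, 8 = 1·7 + 1, 7 = 7·1 + 0.
Back-substituting, 1 = 8 − 1·7 = 8 − (15 − 1·8) = −15 + 2·8 = −15 + 2·(23 − 1·15) = 2·23 − 3·15 = 2·23 − 3·(176 − 7·23) = −3·176 + 23·23 = −3·176 + 23·(199 − 1·176) = 23·199 − 26·176 = 23·199 − 26·(972 − 4·199) = −26·972 + 127·199; that is, 199·127 + 972·(-26) = 1.
Times 806: 199·102362 + 972·(-20956) = 806, so (102362, -20956) solves it.
The general solution is m = 102362 + 972k, n = -20956 − 199k; taking k = -105 gives the smaller pair m = 302, n = -61.
Indeed 398·302 + 1944·(-61) = 120196 − 118584 = 1612.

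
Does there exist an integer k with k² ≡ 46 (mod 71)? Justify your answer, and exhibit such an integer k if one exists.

71 is prime, so by Euler's criterion 46 is a square mod 71 iff 46^((71−1)/2) = 46^35 ≡ 1 (mod 71).
Repeated squaring mod 71: 46^2 = 2116 ≡ 57; 46^4 ≡ 57² = 3249 ≡ 54; 46^8 ≡ 54² = 2916 ≡ 5; 46^16 ≡ 5² = 25 ≡ 25; 46^32 ≡ 25² = 625 ≡ 57.
Since 35 = 32 + 2 + 1, 46^35 ≡ 57 · 57 · 46; multiplying out mod 71: 57·57 = 3249 ≡ 54, then 54·46 = 2484 ≡ 70. Thus 46^35 ≡ 70 ≡ −1 (mod 71).
By Euler's criterion 46 is a quadratic non-residue mod 71: no k satisfies k² ≡ 46 (mod 71).

No, no such integer exists.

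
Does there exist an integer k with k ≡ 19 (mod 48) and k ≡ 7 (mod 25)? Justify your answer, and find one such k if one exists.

gcd(48, 25) = 1, so the Chinese Remainder Theorem guarantees exactly one residue class mod 1200 satisfying both.
Any solution of the first congruence is k = 19 + 48t; substituting into the second, 48t ≡ 7 − 19 ≡ 13 (mod 25).
48 ≡ 23 (mod 25), so this reads 23t ≡ 13 (mod 25). Note 23·12 = 276 ≡ 1 (mod 25) (as 276 − 1 = 11·25), so 23⁻¹ ≡ 12.
Multiplying by 12: t ≡ 12·13 = 156 ≡ 6 (mod 25).
With t = 6: k = 19 + 48·6 = 307.
Verify: 307 = 6·48 + 19 and 307 = 12·25 + 7. ✓

k = 307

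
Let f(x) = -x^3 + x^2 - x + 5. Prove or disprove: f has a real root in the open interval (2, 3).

Evaluate at the endpoints: f(2) = -1, f(3) = -16 — same sign (negative).
The derivative f'(x) = -3x^2 + 2x - 1 is a quadratic with discriminant 2² − 4·(-3)·(-1) = -8 < 0; it never vanishes, so it is always negative (sign of the leading coefficient).
So f is strictly decreasing; between 2 and 3 its values lie between f(2) = -1 and f(3) = -16, all negative. Therefore f has no root in (2, 3).

f has no root in that interval.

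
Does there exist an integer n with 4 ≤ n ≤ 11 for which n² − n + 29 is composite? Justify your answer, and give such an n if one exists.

At n = 5: 5² − 5 + 29 = 49 = 7·7, which is composite.

n = 5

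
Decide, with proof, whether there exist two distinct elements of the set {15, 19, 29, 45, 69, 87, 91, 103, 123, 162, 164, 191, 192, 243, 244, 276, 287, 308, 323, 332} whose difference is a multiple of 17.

Reduce each element mod 17: 15↦15, 19↦2, 29↦12, 45↦11, 69↦1, 87↦2, 91↦6, 103↦1, 123↦4, 162↦9, 164↦11, 191↦4, 192↦5, 243↦5, 244↦6, 276↦4, 287↦15, 308↦2, 323↦0, 332↦9. The residue 15 repeats (at 15 and 287), and 287 − 15 = 272 = 16·17.

The pair (15, 287) works.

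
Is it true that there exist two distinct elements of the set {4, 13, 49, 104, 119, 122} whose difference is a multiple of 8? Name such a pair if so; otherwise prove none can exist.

Residues mod 8: 4↦4, 13↦5, 49↦1, 104↦0, 119↦7, 122↦2.
No residue repeats among the 6 elements, so no pair has difference ≡ 0 (mod 8).

There is no such pair.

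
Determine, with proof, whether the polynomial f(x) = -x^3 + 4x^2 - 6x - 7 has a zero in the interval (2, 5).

Evaluate at the endpoints: f(2) = -11, f(5) = -62 — same sign (negative).
f'(x) = -3x^2 + 8x - 6 has discriminant 8² − 4·(-3)·(-6) = -8 < 0, so f' has no real roots and is negative for every real x.
Hence f is strictly decreasing on ℝ, and in particular on [2, 5]. A strictly monotone function with same-sign endpoint values stays negative on the whole interval, so f has no zero in (2, 5).

f has no root in that interval.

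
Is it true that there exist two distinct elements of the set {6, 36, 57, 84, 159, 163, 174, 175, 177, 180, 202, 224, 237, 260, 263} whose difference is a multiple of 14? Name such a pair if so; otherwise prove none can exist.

6 mod 14 = 6 and 174 mod 14 = 6, so 174 − 6 = 168 = 12·14.

6 and 174 are such a pair.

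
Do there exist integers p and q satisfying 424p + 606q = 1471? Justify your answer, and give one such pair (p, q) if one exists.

No such integers exist.

Any value of 424p + 606q is a multiple of gcd(424, 606) = 2.
But 1471 = 2·735 + 1, so 2 ∤ 1471.
So the equation is unsolvable over ℤ.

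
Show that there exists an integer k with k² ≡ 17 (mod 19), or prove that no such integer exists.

k = 13

Take k = 13. Then 13² = 169 = 8·19 + 17, so 13² ≡ 17 (mod 19).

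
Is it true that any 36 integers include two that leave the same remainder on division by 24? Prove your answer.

Yes.

Partition the integers by their residue mod 24; there are 24 classes.
Placing 36 integers into 24 classes, some class receives at least two — say a and b.
So a and b have equal remainders mod 24, which is exactly what was to be shown.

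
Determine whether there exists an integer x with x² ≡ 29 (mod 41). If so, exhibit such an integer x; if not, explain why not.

41 is prime, so by Euler's criterion 29 is a square mod 41 iff 29^((41−1)/2) = 29^20 ≡ 1 (mod 41).
Repeated squaring mod 41: 29^2 = 841 ≡ 21; 29^4 ≡ 21² = 441 ≡ 31; 29^8 ≡ 31² = 961 ≡ 18; 29^16 ≡ 18² = 324 ≡ 37.
Since 20 = 16 + 4, 29^20 ≡ 37 · 31; multiplying out mod 41: 37·31 = 1147 ≡ 40. Thus 29^20 ≡ 40 ≡ −1 (mod 41).
The value −1 means 29 is a non-residue modulo 41, so x² ≡ 29 (mod 41) is impossible.

No, no such integer exists.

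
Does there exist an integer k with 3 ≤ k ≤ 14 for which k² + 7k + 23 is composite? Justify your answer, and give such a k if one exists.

At k = 11: 11² + 7·11 + 23 = 221 = 13·17, which is composite.

k = 11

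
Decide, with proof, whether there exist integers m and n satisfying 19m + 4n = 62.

m = 2, n = 6

Since gcd(19, 4) = 1, every integer is an integer combination of 19 and 4.
Run the Euclidean algorithm on 19 and 4: 19 = 4·4 + 3, 4 = 1·3 + 1, 3 = 3·1 + 0.
Unwinding: 1 = 4 − 1·3 = 4 − (19 − 4·4) = −19 + 5·4, i.e. 19·(-1) + 4·5 = 1.
Multiplying through by 62: m = (-1)·62 = -62, n = 5·62 = 310 is a solution.
Adding 16·4 to m and subtracting 16·19 from n gives the tidier solution (2, 6).
Indeed 19·2 + 4·6 = 38 + 24 = 62.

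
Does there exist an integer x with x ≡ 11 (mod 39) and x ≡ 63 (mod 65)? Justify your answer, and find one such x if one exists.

x = 128

Here gcd(39, 65) = 13, and both 11 and 63 leave remainder 11 mod 13, so the system is consistent.
Step through x = 11, 11 + 39, 11 + 2·39, …: the values 11, 50, 89, 128 reduce mod 65 to 11, 50, 24, 63. The value 128 hits 63.
Check: 128 mod 39 = 11, 128 mod 65 = 63. ✓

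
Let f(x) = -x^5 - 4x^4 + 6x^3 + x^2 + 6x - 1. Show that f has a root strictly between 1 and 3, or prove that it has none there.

f(1) = 7 and f(3) = -379, which have opposite signs.
Since f is a polynomial it is continuous on [1, 3].
By the Intermediate Value Theorem f must vanish at some point of (1, 3).

Such a root exists.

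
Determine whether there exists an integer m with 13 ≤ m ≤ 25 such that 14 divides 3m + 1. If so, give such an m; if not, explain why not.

m = 23

Scanning upward from m = 13 gives 40, 43, 46, 49, 52, 55, 58, 61, 64, 67, none divisible by 14. m = 23 works, since 3·23 + 1 = 70 = 5·14.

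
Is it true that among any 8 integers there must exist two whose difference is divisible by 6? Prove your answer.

Yes, this is always true.

There are exactly 6 possible remainders on division by 6.
With 8 integers and only 6 classes, the pigeonhole principle forces two of them, say a and b, into the same class.
Their difference a − b is then a multiple of 6.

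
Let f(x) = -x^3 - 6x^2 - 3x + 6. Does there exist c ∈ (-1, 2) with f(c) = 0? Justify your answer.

Yes, such a c exists.

f(-1) = 4 and f(2) = -32, which have opposite signs.
f is continuous everywhere (it is a polynomial), in particular on [-1, 2].
By the Intermediate Value Theorem, f takes the value 0 somewhere in the open interval.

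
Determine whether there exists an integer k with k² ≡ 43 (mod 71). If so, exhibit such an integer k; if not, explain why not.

k = 55 works: 55² = 3025, and 3025 − 43 = 2982 = 42·71.

k = 55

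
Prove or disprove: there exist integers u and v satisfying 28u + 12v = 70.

Any value of 28u + 12v is a multiple of gcd(28, 12) = 4.
However 70 leaves remainder 2 on division by 4.
Hence no integers u, v satisfy the equation.

No such integers exist.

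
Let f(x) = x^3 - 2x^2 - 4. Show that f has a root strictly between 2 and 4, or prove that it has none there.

Such a root exists.

f(2) = -4 and f(4) = 28, which have opposite signs.
As a polynomial, f is continuous on every closed interval.
By the Intermediate Value Theorem f must vanish at some point of (2, 4).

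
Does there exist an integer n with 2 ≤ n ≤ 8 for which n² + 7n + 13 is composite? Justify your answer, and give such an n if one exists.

At n = 8: 8² + 7·8 + 13 = 133 = 7·19, which is composite.

n = 8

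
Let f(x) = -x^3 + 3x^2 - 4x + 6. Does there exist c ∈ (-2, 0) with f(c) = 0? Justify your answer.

f(-2) = 34 and f(0) = 6, both positive.
The derivative f'(x) = -3x^2 + 6x - 4 is a quadratic with discriminant 6² − 4·(-3)·(-4) = -12 < 0; it never vanishes, so it is always negative (sign of the leading coefficient).
Hence f is strictly decreasing on ℝ, and in particular on [-2, 0]. A strictly monotone function with same-sign endpoint values stays positive on the whole interval, so f has no zero in (-2, 0).

f has no root in that interval.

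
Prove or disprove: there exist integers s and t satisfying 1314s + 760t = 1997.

There are no such integers.

gcd(1314, 760) = 2, so every integer of the form 1314s + 760t is a multiple of 2.
But 1997 = 2·998 + 1, so 2 ∤ 1997.
So the equation is unsolvable over ℤ.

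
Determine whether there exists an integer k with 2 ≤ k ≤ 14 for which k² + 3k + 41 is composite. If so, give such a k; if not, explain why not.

k = 13

At k = 13: 13² + 3·13 + 41 = 249 = 3·83, which is composite.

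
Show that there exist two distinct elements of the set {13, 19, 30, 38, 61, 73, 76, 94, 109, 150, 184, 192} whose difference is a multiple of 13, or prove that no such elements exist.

Residues mod 13: 13↦0, 19↦6, 30↦4, 38↦12, 61↦9, 73↦8, 76↦11, 94↦3, 109↦5, 150↦7, 184↦2, 192↦10.
No residue repeats among the 12 elements, so no pair has difference ≡ 0 (mod 13).

No, no such pair exists.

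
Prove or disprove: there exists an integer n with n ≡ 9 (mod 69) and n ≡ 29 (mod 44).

n = 2493

Since 69 and 44 share no common factor, CRT says the pair of congruences has a solution (unique mod 3036).
Any solution of the first congruence is n = 9 + 69t; substituting into the second, 69t ≡ 29 − 9 ≡ 20 (mod 44).
69 ≡ 25 (mod 44), so this reads 25t ≡ 20 (mod 44). Since 25·37 = 925 = 21·44 + 1, the inverse of 25 mod 44 is 37.
Therefore t ≡ 37·20 = 740 ≡ 36 (mod 44).
Taking t = 36 gives n = 9 + 69·36 = 2493.
Indeed 2493 ≡ 9 (mod 69) and 2493 ≡ 29 (mod 44).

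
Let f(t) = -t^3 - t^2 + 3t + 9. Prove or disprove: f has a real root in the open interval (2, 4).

Such a root exists.

f(2) = 3 and f(4) = -59, which have opposite signs.
f is continuous everywhere (it is a polynomial), in particular on [2, 4].
By the Intermediate Value Theorem, f takes the value 0 somewhere in the open interval.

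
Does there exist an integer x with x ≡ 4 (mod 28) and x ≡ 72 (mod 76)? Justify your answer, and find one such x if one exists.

x = 452

gcd(28, 76) = 4. A simultaneous solution exists iff 4 ≡ 72 (mod 4); here 4 mod 4 = 0 = 72 mod 4, so it does.
Put x = 4 + 28t, so we need 28t ≡ 68 (mod 76), equivalently (divide by 4) 7t ≡ 17 (mod 19).
Note 7·11 = 77 ≡ 1 (mod 19) (as 77 − 1 = 4·19), so 7⁻¹ ≡ 11.
Therefore t ≡ 11·17 = 187 ≡ 16 (mod 19).
Then x = 4 + 28·16 = 452.
Check: 452 mod 28 = 4, 452 mod 76 = 72. ✓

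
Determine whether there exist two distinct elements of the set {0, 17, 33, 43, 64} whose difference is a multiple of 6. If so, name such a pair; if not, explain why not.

No such pair exists.

Reduce each element modulo 6: 0↦0, 17↦5, 33↦3, 43↦1, 64↦4.
All 5 residues are distinct, so no two elements differ by a multiple of 6.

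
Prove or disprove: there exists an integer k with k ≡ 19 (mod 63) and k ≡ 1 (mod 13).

k = 586

gcd(63, 13) = 1, so the Chinese Remainder Theorem guarantees exactly one residue class mod 819 satisfying both.
Write k = 19 + 63t and require 19 + 63t ≡ 1 (mod 13), i.e. 63t ≡ 8 (mod 13).
63 ≡ 11 (mod 13), so this reads 11t ≡ 8 (mod 13). To invert 11 modulo 13: 13 = 1·11 + 2, 11 = 5·2 + 1, 2 = 2·1 + 0, and unwinding, 1 = 11 − 5·2 = 11 − 5·(13 − 1·11) = −5·13 + 6·11. Thus 11⁻¹ ≡ 6 (mod 13).
Therefore t ≡ 6·8 = 48 ≡ 9 (mod 13).
Taking t = 9 gives k = 19 + 63·9 = 586.
Verify: 586 = 9·63 + 19 and 586 = 45·13 + 1. ✓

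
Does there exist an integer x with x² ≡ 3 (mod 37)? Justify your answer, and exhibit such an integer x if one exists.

x = 22 works: 22² = 484, and 484 − 3 = 481 = 13·37.

x = 22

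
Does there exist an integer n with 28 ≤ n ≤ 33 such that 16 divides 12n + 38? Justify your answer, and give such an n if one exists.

For n = 28, 29, …, 33 the values of 12n + 38 modulo 16 are 6, 2, 14, 10, 6, 2 respectively.
The residue 0 does not occur, so no n in [28, 33] makes 12n + 38 a multiple of 16.

There is no such integer n in that range.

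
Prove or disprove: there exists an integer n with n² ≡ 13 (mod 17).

n = 8

n = 8 works: 8² = 64, and 64 − 13 = 51 = 3·17.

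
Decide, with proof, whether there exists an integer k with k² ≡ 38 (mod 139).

k = 49 works: 49² = 2401, and 2401 − 38 = 2363 = 17·139.

k = 49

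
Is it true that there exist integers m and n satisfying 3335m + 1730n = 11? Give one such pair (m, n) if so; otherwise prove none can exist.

Both 3335 and 1730 are divisible by gcd(3335, 1730) = 5, hence so is any combination 3335m + 1730n.
But 11 = 5·2 + 1, so 5 ∤ 11.
Hence no integers m, n satisfy the equation.

There are no such integers.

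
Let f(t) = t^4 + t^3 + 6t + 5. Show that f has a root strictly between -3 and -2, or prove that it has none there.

No.

The endpoint values f(-3) = 41 and f(-2) = 1 are both positive. Claim: f(t) > 0 for every t in (-3, -2).
Substitute t = -2 − u, where 0 < u < 1 on the interval. Expanding, f(-2 − u) = u^4 + 7u^3 + 18u^2 + 14u + 1.
All 5 nonzero coefficients of this polynomial in u are positive; hence for u > 0 the value is a sum of positive terms (the constant 1 among them).
So f is strictly positive on (-3, -2); no root exists in the interval.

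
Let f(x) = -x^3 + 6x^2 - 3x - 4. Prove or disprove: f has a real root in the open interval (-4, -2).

f has no root in that interval.

f(-4) = 168 and f(-2) = 34, both positive, so a sign-change argument is unavailable; we show f keeps this sign on the whole interval.
Shift to the endpoint -2: with x = -2 − u (0 < u < 2), one computes f(-2 − u) = u^3 + 12u^2 + 39u + 34.
The nonzero coefficients here are all positive, so for u > 0 every term is positive (or zero), and the constant term 34 is strictly positive.
Therefore f(x) > 0 throughout (-4, -2), and f has no zero there.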